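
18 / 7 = 2.57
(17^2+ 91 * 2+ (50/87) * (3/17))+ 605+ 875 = 961893/493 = 1951.10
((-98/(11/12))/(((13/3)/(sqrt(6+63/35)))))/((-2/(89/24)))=13083 * sqrt(195)/1430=127.76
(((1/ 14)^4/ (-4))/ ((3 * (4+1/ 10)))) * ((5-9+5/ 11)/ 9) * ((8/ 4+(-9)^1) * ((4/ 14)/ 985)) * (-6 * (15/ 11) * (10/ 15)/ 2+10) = -65/ 21118843053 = -0.00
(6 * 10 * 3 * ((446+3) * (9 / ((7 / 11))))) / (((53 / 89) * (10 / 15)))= 1068157530 / 371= 2879130.81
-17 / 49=-0.35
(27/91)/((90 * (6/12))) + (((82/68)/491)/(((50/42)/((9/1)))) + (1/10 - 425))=-8068128898/18989425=-424.87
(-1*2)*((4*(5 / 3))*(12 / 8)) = -20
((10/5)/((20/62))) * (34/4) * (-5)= -527/2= -263.50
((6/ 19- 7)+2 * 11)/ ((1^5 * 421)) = 291/ 7999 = 0.04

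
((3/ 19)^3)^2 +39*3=5504368806/ 47045881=117.00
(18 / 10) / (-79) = -9 / 395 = -0.02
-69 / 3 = -23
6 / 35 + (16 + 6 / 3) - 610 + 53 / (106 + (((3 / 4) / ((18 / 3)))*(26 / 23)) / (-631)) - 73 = -664.33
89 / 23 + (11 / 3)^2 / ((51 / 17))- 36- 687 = -443797 / 621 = -714.65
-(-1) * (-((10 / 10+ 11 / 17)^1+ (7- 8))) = -0.65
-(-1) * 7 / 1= 7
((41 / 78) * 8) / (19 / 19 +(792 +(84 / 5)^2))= 4100 / 1048359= 0.00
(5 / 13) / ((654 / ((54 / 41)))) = 0.00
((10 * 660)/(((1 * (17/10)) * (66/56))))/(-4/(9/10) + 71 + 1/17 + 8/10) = 630000/12893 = 48.86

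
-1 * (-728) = 728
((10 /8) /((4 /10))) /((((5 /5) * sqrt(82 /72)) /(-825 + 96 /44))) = -678825 * sqrt(41) /1804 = -2409.42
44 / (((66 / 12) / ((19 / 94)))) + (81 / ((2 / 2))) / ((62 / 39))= 153185 / 2914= 52.57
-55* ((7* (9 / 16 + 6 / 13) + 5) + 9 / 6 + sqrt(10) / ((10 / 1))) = -156365 / 208 - 11* sqrt(10) / 2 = -769.15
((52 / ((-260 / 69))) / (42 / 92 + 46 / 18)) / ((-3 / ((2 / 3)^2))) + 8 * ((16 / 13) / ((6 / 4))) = 1761208 / 243165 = 7.24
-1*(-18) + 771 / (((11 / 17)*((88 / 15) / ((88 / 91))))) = 214623 / 1001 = 214.41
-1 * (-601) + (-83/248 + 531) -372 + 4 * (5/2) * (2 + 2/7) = 1358459/1736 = 782.52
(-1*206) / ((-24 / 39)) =1339 / 4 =334.75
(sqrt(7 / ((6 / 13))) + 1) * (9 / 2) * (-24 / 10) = -9 * sqrt(546) / 5 - 54 / 5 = -52.86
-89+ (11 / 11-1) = -89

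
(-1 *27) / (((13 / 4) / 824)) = -6845.54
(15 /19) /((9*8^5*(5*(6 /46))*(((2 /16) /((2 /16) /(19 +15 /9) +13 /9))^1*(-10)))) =-29785 /6253314048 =-0.00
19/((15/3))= 19/5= 3.80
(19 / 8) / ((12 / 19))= 361 / 96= 3.76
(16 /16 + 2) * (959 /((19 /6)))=17262 /19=908.53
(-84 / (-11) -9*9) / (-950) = 807 / 10450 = 0.08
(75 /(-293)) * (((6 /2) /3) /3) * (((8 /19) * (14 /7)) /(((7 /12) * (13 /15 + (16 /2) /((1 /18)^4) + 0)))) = -72000 /490897675877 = -0.00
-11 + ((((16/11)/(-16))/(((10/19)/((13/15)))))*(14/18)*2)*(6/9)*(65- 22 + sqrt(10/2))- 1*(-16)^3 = 90844681/22275- 3458*sqrt(5)/22275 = 4077.98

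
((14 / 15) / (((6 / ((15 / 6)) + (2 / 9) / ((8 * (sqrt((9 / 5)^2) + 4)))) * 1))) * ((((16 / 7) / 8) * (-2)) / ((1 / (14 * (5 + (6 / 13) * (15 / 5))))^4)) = -5075674264948224 / 358526233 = -14157051.28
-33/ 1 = -33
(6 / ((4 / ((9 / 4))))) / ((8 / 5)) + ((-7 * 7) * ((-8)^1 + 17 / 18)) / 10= 105643 / 2880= 36.68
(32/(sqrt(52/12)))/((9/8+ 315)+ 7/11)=2816*sqrt(39)/362375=0.05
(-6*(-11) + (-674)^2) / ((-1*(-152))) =227171 / 76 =2989.09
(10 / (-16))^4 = 0.15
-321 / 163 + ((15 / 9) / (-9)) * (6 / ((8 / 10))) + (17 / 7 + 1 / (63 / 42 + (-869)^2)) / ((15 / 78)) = 1437789689201 / 155095274250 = 9.27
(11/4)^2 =121/16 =7.56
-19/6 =-3.17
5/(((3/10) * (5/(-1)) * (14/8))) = -40/21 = -1.90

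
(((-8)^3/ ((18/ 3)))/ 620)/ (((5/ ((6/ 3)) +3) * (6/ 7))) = -448/ 15345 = -0.03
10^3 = 1000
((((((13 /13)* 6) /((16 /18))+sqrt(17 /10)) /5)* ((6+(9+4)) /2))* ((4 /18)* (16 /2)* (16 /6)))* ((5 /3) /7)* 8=4864* sqrt(170) /2835+2432 /21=138.18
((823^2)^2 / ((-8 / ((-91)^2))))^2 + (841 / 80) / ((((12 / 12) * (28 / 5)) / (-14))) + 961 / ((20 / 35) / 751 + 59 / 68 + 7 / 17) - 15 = 6605104407595349584016879647249177473 / 29288384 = 225519591917237550013578100000.00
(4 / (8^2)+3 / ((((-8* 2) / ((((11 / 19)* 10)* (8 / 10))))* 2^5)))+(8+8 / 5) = 58583 / 6080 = 9.64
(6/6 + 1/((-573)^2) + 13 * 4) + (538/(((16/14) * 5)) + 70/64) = 7787635711/52532640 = 148.24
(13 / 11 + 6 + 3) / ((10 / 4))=224 / 55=4.07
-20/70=-2/7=-0.29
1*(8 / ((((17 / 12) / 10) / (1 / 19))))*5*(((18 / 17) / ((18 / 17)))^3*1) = 4800 / 323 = 14.86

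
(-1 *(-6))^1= 6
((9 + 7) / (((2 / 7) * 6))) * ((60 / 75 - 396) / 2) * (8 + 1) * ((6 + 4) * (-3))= 497952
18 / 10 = 9 / 5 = 1.80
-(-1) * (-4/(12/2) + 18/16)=11/24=0.46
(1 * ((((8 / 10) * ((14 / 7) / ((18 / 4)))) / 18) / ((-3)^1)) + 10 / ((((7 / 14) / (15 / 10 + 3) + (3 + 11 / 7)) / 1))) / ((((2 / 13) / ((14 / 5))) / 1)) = 13888238 / 358425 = 38.75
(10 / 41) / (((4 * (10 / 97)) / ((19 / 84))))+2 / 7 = 5779 / 13776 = 0.42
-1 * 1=-1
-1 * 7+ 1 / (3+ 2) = -34 / 5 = -6.80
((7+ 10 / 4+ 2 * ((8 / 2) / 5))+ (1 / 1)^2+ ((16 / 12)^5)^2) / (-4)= -17630689 / 2361960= -7.46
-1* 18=-18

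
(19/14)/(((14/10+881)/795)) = 75525/61768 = 1.22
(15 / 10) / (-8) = -3 / 16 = -0.19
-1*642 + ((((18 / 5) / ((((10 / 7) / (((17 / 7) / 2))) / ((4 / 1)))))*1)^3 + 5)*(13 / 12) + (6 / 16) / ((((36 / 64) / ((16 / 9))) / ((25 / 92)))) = 52409299031 / 38812500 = 1350.32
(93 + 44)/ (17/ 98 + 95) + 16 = 162658/ 9327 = 17.44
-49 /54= -0.91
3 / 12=1 / 4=0.25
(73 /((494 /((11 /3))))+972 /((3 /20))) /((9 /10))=48020815 /6669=7200.60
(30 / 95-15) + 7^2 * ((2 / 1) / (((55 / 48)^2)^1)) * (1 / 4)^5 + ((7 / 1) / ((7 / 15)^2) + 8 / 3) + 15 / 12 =103549793 / 4827900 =21.45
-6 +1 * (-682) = -688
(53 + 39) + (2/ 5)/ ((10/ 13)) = 2313/ 25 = 92.52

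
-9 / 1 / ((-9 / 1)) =1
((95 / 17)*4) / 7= 380 / 119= 3.19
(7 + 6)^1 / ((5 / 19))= 49.40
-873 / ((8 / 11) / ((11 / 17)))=-105633 / 136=-776.71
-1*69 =-69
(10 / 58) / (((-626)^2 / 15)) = 75 / 11364404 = 0.00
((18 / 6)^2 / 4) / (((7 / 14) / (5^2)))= 225 / 2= 112.50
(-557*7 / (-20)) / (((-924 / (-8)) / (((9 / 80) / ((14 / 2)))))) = 1671 / 61600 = 0.03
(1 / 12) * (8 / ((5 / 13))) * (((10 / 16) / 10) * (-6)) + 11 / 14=19 / 140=0.14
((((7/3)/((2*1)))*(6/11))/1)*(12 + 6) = 126/11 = 11.45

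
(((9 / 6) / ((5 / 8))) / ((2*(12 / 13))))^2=1.69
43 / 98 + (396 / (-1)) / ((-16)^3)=26867 / 50176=0.54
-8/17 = -0.47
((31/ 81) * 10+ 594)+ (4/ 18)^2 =48428/ 81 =597.88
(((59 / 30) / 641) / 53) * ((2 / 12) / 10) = 59 / 61151400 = 0.00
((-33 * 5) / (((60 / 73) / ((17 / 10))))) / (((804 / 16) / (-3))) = 13651 / 670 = 20.37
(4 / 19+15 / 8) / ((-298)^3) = -317 / 4022465984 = -0.00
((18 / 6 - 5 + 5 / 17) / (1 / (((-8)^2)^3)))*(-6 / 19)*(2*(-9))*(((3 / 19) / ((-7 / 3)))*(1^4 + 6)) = 1204059.81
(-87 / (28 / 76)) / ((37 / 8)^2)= -105792 / 9583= -11.04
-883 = -883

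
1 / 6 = 0.17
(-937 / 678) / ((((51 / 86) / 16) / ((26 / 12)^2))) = -27236716 / 155601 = -175.04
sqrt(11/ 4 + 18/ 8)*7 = 7*sqrt(5) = 15.65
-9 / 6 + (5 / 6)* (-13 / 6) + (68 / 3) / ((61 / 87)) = 63733 / 2196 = 29.02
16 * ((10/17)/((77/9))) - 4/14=0.81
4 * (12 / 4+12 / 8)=18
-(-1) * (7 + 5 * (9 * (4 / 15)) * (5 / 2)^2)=82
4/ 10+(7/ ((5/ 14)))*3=296/ 5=59.20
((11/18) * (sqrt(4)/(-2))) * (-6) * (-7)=-77/3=-25.67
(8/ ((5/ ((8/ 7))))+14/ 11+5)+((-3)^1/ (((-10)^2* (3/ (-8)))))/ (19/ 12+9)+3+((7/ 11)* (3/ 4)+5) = 1474507/ 88900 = 16.59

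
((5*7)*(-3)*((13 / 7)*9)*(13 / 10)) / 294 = -1521 / 196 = -7.76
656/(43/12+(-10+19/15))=-127.38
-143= -143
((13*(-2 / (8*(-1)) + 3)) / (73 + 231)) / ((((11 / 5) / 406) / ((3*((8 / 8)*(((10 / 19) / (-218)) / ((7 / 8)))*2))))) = -367575 / 865678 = -0.42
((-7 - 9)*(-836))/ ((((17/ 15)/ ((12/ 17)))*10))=240768/ 289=833.11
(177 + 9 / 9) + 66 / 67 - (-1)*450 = 42142 / 67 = 628.99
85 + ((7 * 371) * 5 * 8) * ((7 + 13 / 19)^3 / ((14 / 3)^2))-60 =2164318.44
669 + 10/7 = 4693/7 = 670.43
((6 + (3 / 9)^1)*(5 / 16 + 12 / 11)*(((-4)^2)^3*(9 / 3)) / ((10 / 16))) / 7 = 9611264 / 385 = 24964.32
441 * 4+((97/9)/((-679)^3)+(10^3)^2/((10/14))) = 1401764.00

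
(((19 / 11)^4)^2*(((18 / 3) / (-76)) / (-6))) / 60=893871739 / 51446131440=0.02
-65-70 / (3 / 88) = -6355 / 3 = -2118.33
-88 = -88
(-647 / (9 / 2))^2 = 20672.05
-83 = -83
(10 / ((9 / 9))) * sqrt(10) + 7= 7 + 10 * sqrt(10)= 38.62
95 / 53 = 1.79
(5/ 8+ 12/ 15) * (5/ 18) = 19/ 48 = 0.40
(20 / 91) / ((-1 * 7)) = -0.03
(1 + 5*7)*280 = 10080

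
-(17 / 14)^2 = -289 / 196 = -1.47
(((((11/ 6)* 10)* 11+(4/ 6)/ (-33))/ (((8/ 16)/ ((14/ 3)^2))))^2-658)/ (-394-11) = -61237865272318/ 321521805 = -190462.56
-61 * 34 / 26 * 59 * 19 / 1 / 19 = -61183 / 13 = -4706.38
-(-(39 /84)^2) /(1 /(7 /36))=169 /4032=0.04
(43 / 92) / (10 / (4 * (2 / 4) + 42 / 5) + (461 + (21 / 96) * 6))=2236 / 2216303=0.00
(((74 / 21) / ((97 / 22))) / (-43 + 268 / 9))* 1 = -4884 / 80801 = -0.06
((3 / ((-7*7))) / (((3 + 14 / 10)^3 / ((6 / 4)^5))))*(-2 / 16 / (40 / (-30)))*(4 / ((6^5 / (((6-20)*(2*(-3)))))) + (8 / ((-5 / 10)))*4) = 34968375 / 1068548096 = 0.03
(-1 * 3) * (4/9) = -4/3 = -1.33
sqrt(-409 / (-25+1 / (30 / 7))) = sqrt(9116610) / 743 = 4.06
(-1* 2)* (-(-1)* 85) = -170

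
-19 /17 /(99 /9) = -19 /187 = -0.10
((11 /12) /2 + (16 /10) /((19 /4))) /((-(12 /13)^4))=-51781093 /47278080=-1.10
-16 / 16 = -1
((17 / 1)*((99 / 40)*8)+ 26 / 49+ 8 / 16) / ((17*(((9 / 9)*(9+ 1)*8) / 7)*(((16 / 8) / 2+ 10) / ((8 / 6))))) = 165439 / 785400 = 0.21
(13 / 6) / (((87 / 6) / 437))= 5681 / 87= 65.30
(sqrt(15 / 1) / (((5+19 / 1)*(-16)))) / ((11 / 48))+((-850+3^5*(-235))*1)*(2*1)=-115910 - sqrt(15) / 88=-115910.04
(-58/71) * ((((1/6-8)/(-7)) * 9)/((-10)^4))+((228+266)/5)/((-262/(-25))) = 6137414341/651070000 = 9.43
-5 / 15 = -1 / 3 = -0.33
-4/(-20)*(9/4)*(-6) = -27/10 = -2.70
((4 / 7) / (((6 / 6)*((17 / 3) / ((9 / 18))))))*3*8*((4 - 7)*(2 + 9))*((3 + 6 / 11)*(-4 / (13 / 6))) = 31104 / 119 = 261.38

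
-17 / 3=-5.67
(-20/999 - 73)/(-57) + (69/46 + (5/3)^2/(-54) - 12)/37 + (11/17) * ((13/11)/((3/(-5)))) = -809170/2904093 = -0.28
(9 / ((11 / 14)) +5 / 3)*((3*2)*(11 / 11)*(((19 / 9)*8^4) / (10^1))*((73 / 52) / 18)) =307492352 / 57915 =5309.37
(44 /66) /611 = 2 /1833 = 0.00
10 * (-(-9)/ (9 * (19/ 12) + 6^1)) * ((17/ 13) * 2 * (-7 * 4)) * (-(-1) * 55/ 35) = -59840/ 117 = -511.45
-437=-437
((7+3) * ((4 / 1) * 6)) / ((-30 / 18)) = -144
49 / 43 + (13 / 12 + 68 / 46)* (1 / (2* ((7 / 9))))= 2.79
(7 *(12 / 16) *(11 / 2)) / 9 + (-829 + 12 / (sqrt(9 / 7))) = -19819 / 24 + 4 *sqrt(7) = -815.21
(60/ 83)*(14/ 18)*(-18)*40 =-33600/ 83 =-404.82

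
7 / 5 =1.40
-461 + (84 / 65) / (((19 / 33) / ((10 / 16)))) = -227041 / 494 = -459.60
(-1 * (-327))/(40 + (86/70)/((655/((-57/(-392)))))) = 2938618200/359466451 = 8.17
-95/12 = -7.92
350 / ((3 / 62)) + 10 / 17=368930 / 51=7233.92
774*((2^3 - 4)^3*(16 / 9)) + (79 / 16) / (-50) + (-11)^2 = 70547921 / 800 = 88184.90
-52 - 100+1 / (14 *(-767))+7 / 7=-1621439 / 10738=-151.00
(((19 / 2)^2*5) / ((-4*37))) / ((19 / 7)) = -665 / 592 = -1.12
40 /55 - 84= -916 /11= -83.27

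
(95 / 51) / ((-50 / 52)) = -494 / 255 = -1.94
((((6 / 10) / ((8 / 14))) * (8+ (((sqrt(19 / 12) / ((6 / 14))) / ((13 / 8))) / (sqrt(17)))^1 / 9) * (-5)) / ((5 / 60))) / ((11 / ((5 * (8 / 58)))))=-10080 / 319 - 3920 * sqrt(969) / 634491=-31.79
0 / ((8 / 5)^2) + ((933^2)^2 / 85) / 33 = 252583699707 / 935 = 270142994.34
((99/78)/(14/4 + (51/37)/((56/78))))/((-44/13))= -777/11230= -0.07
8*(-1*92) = -736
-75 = -75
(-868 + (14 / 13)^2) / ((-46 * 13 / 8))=11.60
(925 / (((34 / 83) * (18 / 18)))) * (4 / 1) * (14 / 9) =2149700 / 153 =14050.33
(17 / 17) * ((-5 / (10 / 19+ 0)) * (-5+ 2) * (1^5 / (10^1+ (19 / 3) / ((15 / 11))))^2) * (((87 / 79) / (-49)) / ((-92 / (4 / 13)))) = 10041975 / 1005298847098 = 0.00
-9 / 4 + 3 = 3 / 4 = 0.75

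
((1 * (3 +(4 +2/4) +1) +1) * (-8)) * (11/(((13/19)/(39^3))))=-72478692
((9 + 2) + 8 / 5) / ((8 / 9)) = 567 / 40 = 14.18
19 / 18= 1.06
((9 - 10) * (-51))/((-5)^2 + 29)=17/18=0.94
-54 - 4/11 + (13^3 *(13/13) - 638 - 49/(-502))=8309141/5522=1504.73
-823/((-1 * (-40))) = -823/40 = -20.58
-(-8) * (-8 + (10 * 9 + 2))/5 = 672/5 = 134.40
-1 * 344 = -344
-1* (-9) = 9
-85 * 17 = -1445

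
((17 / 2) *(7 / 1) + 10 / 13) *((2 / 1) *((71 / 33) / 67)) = 111257 / 28743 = 3.87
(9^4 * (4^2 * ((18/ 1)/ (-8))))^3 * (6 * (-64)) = 5059980462358093824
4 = 4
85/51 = 5/3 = 1.67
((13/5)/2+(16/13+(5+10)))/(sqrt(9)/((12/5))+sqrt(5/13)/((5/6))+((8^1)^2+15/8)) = 1631764/6247227 - 145856 *sqrt(65)/406069755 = 0.26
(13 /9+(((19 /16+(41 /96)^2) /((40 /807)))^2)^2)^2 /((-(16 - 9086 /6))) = 45301381878689799330453534227572822040342163649 /199387545965321983461191010338513879040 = 227202665.34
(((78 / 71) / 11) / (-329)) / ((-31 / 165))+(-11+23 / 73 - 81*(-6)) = 25125913452 / 52861417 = 475.32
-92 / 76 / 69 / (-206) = 1 / 11742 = 0.00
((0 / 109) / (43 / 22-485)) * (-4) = 0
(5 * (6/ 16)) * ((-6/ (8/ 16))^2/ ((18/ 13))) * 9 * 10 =17550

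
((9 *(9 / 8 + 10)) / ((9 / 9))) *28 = 5607 / 2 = 2803.50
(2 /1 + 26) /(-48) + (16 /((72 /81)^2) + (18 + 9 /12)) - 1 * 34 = 53 /12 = 4.42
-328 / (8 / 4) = -164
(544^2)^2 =87578116096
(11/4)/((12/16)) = 11/3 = 3.67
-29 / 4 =-7.25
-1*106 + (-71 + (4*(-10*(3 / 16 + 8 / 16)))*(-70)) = 1748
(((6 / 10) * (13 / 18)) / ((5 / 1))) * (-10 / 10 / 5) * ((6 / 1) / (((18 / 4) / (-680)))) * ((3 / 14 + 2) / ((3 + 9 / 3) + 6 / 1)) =13702 / 4725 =2.90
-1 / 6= -0.17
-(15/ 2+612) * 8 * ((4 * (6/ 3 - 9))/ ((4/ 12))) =416304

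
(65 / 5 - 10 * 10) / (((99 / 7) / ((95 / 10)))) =-3857 / 66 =-58.44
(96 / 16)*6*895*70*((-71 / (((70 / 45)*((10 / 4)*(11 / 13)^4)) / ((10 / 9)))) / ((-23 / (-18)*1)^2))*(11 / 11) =-423381912033600 / 7745089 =-54664563.83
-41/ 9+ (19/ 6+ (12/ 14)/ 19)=-3217/ 2394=-1.34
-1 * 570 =-570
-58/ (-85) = 58/ 85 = 0.68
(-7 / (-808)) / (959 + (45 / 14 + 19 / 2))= 0.00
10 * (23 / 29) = 230 / 29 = 7.93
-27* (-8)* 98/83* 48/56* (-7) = -127008/83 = -1530.22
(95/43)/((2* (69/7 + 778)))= 0.00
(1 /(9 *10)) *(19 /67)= 19 /6030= 0.00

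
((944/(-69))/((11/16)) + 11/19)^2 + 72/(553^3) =13128702045991878985/35169496238887857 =373.30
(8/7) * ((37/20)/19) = 74/665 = 0.11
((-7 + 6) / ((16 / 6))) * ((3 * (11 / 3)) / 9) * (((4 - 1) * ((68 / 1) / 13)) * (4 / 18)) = -187 / 117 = -1.60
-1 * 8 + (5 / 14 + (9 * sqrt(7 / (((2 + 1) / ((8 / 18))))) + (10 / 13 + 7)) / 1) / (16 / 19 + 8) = -6.04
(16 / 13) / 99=0.01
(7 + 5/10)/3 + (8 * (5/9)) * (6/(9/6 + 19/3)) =555/94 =5.90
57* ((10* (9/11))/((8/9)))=23085/44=524.66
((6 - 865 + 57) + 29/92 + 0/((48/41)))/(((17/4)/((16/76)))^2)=-4720320/2399567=-1.97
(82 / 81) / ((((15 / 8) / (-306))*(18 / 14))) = -156128 / 1215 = -128.50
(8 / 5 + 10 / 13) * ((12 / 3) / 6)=308 / 195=1.58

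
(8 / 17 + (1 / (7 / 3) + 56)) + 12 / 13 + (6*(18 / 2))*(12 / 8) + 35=268903 / 1547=173.82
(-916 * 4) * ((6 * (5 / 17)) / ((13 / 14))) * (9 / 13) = -13849920 / 2873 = -4820.72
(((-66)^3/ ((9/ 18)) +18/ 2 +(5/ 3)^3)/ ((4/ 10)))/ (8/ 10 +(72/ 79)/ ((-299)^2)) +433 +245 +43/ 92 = -31510737498846703/ 17543918196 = -1796106.04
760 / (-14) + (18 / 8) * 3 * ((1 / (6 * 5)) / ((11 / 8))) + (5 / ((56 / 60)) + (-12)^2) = 73331 / 770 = 95.24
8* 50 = 400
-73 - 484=-557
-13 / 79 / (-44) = 13 / 3476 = 0.00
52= 52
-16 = -16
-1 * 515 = -515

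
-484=-484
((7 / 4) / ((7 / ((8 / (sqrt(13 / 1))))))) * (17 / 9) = 1.05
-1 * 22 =-22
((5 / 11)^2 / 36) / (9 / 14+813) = 175 / 24809598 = 0.00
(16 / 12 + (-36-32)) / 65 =-40 / 39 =-1.03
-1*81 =-81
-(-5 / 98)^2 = -25 / 9604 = -0.00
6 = 6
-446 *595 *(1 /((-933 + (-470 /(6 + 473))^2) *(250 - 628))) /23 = -4349054155 /132799330413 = -0.03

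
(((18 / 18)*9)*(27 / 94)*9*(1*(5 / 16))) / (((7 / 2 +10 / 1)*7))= 405 / 5264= 0.08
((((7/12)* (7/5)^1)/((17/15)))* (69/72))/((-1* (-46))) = 49/3264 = 0.02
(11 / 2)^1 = 11 / 2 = 5.50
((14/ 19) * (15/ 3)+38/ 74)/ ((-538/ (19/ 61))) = -2951/ 1214266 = -0.00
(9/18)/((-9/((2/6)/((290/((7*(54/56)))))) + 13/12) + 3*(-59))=-6/16031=-0.00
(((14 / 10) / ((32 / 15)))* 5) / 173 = 0.02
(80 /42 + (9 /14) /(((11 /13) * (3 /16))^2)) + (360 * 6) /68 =2557652 /43197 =59.21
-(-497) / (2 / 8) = 1988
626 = 626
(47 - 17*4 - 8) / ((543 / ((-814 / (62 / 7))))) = 82621 / 16833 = 4.91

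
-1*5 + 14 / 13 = -51 / 13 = -3.92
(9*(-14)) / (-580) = 63 / 290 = 0.22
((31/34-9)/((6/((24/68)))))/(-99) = 25/5202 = 0.00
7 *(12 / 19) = 84 / 19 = 4.42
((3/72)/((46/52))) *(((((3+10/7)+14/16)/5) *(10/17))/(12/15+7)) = 165/43792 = 0.00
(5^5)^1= 3125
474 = 474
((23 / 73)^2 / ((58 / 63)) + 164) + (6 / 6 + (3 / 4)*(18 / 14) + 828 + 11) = 4349095777 / 4327148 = 1005.07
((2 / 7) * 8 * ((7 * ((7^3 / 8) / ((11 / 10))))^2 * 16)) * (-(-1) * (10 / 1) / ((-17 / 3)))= -9882516000 / 2057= -4804334.47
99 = 99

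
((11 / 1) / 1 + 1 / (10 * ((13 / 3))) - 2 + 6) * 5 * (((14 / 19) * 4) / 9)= 6076 / 247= 24.60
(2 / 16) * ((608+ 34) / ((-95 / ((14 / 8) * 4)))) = -5.91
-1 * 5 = -5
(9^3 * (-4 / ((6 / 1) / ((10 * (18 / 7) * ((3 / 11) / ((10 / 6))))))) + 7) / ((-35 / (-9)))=-282465 / 539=-524.05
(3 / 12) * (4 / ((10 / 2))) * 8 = 8 / 5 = 1.60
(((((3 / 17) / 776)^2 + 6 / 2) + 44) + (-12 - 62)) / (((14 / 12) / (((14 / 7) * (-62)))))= 436986476667 / 152275256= 2869.71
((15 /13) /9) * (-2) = -10 /39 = -0.26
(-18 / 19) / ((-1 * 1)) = 18 / 19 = 0.95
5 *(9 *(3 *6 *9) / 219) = 2430 / 73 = 33.29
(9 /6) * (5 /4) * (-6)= -45 /4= -11.25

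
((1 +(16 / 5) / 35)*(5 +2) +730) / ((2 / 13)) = 239733 / 50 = 4794.66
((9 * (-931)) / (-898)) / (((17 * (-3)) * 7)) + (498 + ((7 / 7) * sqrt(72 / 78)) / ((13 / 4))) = 8 * sqrt(39) / 169 + 7602069 / 15266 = 498.27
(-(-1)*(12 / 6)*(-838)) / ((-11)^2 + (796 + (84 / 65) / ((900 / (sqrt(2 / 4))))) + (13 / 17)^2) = -6105133070975250000 / 3342468470046032471 + 4776858313500*sqrt(2) / 3342468470046032471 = -1.83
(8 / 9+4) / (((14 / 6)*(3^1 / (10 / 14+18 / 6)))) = 1144 / 441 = 2.59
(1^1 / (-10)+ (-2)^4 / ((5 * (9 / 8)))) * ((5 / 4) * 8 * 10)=2470 / 9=274.44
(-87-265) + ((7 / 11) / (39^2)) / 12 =-70671737 / 200772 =-352.00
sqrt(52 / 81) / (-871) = -2*sqrt(13) / 7839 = -0.00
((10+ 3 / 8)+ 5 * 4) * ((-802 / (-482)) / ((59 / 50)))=2436075 / 56876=42.83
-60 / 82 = -30 / 41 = -0.73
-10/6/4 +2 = 19/12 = 1.58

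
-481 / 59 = -8.15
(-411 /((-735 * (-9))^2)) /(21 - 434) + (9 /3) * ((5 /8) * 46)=2078296896923 /24096195900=86.25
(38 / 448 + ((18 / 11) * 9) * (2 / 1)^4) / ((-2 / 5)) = -2904085 / 4928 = -589.30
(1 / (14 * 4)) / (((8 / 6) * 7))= 3 / 1568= 0.00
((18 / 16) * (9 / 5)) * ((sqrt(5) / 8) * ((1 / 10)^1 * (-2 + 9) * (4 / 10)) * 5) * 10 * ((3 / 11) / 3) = 567 * sqrt(5) / 1760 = 0.72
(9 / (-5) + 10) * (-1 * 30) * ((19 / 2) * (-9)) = 21033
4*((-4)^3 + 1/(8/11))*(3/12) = -501/8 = -62.62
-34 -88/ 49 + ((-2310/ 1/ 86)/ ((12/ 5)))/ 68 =-20609109/ 573104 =-35.96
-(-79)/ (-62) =-79/ 62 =-1.27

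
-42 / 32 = -21 / 16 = -1.31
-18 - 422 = -440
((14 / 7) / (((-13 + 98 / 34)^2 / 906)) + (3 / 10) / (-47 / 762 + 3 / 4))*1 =703566921 / 38792020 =18.14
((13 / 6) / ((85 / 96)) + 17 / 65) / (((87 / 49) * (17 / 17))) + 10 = 1108007 / 96135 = 11.53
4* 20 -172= -92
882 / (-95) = -882 / 95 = -9.28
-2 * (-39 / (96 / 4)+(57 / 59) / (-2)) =995 / 236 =4.22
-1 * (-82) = 82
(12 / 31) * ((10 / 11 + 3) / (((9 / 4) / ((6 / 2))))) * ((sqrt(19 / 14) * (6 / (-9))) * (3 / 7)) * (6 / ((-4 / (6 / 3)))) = 2064 * sqrt(266) / 16709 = 2.01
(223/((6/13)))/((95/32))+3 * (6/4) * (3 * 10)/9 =50659/285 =177.75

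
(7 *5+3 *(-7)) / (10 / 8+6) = 56 / 29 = 1.93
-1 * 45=-45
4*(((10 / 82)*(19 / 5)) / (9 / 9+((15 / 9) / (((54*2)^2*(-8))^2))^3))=1.85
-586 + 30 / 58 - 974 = -1559.48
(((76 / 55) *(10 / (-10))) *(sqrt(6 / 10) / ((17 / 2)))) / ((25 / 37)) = -5624 *sqrt(15) / 116875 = -0.19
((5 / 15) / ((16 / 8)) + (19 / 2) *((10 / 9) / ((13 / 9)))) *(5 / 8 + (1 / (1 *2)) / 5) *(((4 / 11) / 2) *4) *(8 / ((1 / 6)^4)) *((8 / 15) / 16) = 442656 / 325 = 1362.02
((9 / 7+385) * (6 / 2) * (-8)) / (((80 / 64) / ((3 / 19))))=-778752 / 665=-1171.06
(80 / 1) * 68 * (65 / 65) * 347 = 1887680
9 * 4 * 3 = 108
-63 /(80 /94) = -74.02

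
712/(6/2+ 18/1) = 712/21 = 33.90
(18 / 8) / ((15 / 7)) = 21 / 20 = 1.05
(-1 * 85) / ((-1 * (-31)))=-2.74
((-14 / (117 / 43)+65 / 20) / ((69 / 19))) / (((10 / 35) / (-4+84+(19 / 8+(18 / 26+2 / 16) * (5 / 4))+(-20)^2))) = -882.99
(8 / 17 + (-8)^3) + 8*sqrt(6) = -8696 / 17 + 8*sqrt(6) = -491.93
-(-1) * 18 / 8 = 2.25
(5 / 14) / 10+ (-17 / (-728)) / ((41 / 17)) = 0.05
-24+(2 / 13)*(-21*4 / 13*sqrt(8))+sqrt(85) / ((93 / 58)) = -21.06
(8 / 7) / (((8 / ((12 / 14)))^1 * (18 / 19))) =19 / 147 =0.13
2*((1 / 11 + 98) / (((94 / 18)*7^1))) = 5.37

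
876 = 876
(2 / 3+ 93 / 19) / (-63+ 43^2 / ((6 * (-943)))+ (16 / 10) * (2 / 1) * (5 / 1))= -597862 / 5087725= -0.12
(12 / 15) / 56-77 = -5389 / 70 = -76.99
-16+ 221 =205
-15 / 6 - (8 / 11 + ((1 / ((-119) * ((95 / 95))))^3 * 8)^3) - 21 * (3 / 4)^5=-442582210360567034920147 / 53903292615034082784256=-8.21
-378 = -378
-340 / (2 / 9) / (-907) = 1530 / 907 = 1.69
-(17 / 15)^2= -289 / 225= -1.28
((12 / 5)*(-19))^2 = 2079.36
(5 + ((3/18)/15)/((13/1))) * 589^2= 2029834771/1170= 1734901.51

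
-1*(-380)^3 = 54872000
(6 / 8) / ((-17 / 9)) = -27 / 68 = -0.40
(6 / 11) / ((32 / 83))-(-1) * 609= 107433 / 176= 610.41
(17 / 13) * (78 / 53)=1.92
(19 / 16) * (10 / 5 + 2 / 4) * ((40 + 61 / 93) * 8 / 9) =359195 / 3348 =107.29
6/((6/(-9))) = -9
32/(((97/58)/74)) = 137344/97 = 1415.92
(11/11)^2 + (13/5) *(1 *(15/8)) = 47/8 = 5.88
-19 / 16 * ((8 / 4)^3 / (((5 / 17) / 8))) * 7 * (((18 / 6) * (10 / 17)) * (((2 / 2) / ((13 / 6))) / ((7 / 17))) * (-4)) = 186048 / 13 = 14311.38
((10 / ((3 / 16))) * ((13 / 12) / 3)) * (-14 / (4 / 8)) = -14560 / 27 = -539.26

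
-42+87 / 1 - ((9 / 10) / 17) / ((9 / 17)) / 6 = 2699 / 60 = 44.98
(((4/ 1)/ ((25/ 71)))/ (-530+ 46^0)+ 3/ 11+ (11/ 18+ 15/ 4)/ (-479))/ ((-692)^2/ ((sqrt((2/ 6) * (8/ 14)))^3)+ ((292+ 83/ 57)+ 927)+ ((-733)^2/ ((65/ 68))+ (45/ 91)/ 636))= -681436673473492180537111/ 164182941538359562328922261452145+ 25647840055147273633734792 * sqrt(21)/ 2769218947280331284614488809826179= 0.00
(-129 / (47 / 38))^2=24029604 / 2209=10878.05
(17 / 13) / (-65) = -17 / 845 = -0.02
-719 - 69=-788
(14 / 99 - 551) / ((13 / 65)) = -272675 / 99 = -2754.29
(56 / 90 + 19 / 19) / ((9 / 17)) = 1241 / 405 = 3.06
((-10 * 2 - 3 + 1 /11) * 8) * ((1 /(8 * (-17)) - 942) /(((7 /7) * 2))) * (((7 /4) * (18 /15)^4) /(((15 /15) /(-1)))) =-36610595784 /116875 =-313245.74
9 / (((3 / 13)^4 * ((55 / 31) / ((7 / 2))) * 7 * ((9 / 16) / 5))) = 7949.64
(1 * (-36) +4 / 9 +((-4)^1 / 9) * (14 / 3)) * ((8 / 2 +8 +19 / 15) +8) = -324104 / 405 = -800.26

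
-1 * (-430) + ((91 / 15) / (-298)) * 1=1922009 / 4470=429.98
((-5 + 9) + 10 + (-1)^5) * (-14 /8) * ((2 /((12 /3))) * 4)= -91 /2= -45.50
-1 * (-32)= 32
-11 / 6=-1.83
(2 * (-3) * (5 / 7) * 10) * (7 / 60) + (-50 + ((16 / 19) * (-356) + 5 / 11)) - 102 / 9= -229274 / 627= -365.67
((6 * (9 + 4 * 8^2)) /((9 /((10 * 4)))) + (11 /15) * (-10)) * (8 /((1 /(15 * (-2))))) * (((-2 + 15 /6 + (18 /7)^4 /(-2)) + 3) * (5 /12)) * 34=3174313239400 /7203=440693216.63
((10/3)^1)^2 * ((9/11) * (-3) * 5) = -1500/11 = -136.36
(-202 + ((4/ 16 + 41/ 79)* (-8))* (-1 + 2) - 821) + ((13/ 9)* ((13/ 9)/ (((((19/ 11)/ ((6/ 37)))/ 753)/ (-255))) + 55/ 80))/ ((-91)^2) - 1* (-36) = -5082549120469/ 5094297936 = -997.69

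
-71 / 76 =-0.93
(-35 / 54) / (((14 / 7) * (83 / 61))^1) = -2135 / 8964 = -0.24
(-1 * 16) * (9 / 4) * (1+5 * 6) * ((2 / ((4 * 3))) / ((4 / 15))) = -1395 / 2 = -697.50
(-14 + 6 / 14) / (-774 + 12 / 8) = 38 / 2163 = 0.02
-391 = -391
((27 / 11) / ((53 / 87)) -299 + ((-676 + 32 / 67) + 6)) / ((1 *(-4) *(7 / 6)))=8073015 / 39061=206.68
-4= -4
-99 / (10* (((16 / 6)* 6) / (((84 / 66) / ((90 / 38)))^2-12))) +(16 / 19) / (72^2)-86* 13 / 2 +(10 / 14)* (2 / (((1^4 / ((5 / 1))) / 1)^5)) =115911700823 / 29625750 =3912.53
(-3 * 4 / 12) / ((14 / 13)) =-13 / 14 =-0.93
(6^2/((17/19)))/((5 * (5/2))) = 1368/425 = 3.22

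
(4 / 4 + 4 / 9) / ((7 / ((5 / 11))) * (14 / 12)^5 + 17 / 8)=56160 / 1376759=0.04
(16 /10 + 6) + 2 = 48 /5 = 9.60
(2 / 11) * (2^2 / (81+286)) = 8 / 4037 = 0.00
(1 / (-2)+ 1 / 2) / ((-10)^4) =0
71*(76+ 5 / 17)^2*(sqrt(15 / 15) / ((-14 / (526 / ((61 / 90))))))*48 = -135699358998240 / 123403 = -1099643922.74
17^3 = 4913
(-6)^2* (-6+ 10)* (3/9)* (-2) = -96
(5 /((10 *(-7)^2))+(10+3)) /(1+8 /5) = 5.00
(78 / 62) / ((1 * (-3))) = -13 / 31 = -0.42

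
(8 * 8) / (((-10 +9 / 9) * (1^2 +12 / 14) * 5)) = -448 / 585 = -0.77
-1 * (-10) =10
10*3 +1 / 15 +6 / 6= 466 / 15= 31.07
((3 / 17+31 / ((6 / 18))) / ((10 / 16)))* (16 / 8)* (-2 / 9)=-5632 / 85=-66.26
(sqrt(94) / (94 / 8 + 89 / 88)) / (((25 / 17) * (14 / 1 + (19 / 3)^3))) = 40392 * sqrt(94) / 203178775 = 0.00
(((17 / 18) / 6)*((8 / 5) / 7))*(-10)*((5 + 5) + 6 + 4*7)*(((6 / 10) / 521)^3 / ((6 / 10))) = -2992 / 74245899525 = -0.00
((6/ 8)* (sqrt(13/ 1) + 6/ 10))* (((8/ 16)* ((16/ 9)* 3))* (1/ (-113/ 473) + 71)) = 9060/ 113 + 15100* sqrt(13)/ 113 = 561.98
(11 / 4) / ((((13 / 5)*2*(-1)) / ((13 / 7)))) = -55 / 56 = -0.98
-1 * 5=-5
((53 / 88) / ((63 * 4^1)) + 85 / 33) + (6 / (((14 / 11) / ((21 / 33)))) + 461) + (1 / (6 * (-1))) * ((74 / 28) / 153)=75383633 / 161568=466.58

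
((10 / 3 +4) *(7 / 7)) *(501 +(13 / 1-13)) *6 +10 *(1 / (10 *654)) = 14416777 / 654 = 22044.00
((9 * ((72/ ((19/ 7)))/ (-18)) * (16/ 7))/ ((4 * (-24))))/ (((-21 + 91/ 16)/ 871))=-83616/ 4655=-17.96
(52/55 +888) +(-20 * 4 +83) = 49057/55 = 891.95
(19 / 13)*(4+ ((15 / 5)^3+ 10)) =59.92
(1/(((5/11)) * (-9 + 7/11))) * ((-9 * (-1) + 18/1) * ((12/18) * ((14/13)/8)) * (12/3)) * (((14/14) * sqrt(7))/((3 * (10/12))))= -7623 * sqrt(7)/7475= -2.70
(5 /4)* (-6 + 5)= -5 /4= -1.25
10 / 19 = 0.53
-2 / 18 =-1 / 9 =-0.11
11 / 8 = 1.38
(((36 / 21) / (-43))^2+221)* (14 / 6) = 515.67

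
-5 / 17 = -0.29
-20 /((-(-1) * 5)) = -4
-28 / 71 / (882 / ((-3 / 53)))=0.00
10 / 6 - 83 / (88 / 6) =-3.99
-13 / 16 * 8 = -13 / 2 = -6.50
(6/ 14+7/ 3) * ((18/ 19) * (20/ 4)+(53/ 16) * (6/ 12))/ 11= 112723/ 70224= 1.61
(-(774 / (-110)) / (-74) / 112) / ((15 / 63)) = -1161 / 325600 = -0.00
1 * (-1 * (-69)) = 69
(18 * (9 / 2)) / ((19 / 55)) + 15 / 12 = 17915 / 76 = 235.72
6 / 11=0.55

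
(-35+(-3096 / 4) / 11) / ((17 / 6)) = -6954 / 187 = -37.19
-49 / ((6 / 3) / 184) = -4508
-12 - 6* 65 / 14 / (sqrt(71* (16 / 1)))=-12 - 195* sqrt(71) / 1988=-12.83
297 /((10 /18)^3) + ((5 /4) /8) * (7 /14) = 13857457 /8000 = 1732.18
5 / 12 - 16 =-187 / 12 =-15.58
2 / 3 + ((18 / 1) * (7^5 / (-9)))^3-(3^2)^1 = -113941476238657 / 3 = -37980492079552.33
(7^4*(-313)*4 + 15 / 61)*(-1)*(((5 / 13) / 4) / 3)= 916845785 / 9516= 96347.81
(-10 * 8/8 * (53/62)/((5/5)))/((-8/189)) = 50085/248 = 201.96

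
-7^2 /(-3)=49 /3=16.33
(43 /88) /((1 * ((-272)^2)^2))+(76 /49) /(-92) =-9151913083571 /542852952621056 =-0.02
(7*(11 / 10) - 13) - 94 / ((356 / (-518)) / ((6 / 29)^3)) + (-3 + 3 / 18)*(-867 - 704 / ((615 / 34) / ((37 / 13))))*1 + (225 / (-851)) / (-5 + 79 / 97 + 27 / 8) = 77099137557172431056 / 27867879800642115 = 2766.60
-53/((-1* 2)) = 53/2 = 26.50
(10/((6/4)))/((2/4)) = 40/3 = 13.33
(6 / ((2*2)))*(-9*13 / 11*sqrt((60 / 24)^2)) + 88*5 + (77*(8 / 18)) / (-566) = 44833159 / 112068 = 400.05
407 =407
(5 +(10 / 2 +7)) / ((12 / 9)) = 51 / 4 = 12.75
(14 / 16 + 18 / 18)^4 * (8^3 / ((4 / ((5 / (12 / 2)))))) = 84375 / 64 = 1318.36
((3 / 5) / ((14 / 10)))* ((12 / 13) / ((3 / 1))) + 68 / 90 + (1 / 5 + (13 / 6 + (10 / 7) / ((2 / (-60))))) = -324349 / 8190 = -39.60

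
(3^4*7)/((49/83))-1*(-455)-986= 3006/7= 429.43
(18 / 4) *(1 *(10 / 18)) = 5 / 2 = 2.50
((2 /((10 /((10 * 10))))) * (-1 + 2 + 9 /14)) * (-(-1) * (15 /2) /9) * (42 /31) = 1150 /31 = 37.10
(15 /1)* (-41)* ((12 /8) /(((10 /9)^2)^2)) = -2421009 /4000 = -605.25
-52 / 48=-13 / 12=-1.08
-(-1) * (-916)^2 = 839056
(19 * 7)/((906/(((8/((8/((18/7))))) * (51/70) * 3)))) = 8721/10570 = 0.83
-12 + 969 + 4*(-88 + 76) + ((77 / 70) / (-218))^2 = 4319931721 / 4752400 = 909.00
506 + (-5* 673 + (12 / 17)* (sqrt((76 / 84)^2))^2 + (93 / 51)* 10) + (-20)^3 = -27089627 / 2499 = -10840.19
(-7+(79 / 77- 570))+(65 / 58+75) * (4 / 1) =-606240 / 2233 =-271.49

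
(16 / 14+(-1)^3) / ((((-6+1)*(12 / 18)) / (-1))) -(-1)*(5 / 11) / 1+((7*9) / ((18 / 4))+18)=25023 / 770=32.50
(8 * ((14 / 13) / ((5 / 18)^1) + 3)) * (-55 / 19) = -39336 / 247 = -159.26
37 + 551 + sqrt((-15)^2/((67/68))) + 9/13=30*sqrt(1139)/67 + 7653/13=603.80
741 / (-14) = -52.93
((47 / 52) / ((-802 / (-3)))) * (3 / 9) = 47 / 41704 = 0.00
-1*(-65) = 65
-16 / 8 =-2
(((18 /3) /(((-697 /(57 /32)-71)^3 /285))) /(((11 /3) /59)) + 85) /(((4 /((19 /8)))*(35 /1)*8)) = 65010736715282525 /360679943925613312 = 0.18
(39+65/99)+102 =141.66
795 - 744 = 51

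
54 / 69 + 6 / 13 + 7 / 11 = 6185 / 3289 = 1.88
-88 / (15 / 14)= -1232 / 15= -82.13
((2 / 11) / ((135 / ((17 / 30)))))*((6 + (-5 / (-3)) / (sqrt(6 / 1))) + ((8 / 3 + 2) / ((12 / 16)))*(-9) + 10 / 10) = -833 / 22275 + 17*sqrt(6) / 80190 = -0.04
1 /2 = 0.50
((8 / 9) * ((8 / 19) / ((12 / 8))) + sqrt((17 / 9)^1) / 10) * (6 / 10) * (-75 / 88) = -80 / 627 - 3 * sqrt(17) / 176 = -0.20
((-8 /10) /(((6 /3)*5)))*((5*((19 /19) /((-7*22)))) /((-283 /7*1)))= -1 /15565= -0.00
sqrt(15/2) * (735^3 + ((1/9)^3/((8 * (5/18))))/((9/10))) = 1087408313.46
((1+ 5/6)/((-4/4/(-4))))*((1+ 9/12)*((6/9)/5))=77/45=1.71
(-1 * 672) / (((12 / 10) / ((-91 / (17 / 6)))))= 17985.88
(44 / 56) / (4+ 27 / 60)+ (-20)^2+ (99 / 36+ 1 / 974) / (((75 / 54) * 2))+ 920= 40084336913 / 30340100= 1321.17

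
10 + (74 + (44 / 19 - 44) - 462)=-7974 / 19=-419.68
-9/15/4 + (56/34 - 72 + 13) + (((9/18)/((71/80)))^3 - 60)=-14277142361/121689740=-117.32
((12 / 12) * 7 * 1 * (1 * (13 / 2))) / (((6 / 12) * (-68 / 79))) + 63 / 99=-78603 / 748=-105.08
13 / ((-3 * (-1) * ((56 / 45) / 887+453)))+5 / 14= 92829265 / 253141714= 0.37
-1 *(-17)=17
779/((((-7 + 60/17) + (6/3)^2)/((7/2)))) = 92701/18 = 5150.06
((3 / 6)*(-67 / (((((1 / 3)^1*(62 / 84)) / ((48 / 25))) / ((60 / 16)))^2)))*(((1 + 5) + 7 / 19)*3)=-250205887008 / 456475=-548126.16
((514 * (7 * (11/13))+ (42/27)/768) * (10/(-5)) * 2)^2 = 18709222238792281/126157824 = 148300134.27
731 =731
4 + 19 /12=67 /12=5.58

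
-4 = -4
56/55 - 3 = -109/55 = -1.98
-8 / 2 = -4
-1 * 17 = -17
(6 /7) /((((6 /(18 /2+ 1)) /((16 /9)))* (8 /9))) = 20 /7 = 2.86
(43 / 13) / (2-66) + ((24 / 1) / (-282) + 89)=3474907 / 39104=88.86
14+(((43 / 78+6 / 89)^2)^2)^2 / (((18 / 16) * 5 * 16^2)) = 21746925197092949711948048699434637 / 1553350145518881978444307240132608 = 14.00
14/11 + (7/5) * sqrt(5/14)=sqrt(70)/10 + 14/11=2.11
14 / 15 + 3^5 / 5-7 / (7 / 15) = 518 / 15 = 34.53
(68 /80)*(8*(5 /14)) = 17 /7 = 2.43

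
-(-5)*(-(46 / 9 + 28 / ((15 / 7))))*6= -1636 / 3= -545.33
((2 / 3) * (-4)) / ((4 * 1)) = -2 / 3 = -0.67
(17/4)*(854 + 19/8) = 116467/32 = 3639.59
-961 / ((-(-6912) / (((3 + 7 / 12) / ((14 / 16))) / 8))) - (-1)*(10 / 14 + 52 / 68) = 13895653 / 9870336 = 1.41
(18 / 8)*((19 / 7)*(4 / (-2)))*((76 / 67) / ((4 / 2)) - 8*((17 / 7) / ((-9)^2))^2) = -114585941 / 16753149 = -6.84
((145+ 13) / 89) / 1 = 158 / 89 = 1.78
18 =18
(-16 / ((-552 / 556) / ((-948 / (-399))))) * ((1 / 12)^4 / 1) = 10981 / 5946696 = 0.00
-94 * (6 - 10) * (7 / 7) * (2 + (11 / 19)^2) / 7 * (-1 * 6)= -1901808 / 2527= -752.60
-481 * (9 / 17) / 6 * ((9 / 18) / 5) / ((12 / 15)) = -1443 / 272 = -5.31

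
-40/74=-20/37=-0.54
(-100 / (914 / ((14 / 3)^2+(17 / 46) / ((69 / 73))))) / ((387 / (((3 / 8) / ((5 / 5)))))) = -0.00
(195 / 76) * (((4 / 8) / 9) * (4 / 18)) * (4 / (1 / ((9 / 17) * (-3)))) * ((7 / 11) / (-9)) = 455 / 31977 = 0.01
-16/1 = -16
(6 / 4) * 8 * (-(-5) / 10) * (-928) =-5568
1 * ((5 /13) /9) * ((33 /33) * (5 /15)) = 5 /351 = 0.01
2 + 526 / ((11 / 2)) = 1074 / 11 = 97.64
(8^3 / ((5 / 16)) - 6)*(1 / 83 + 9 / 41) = 6431656 / 17015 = 378.00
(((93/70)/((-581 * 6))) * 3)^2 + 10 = 66161964649/6616195600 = 10.00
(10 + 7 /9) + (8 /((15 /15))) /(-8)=88 /9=9.78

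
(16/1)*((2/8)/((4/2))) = 2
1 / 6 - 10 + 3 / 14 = -202 / 21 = -9.62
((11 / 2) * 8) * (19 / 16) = 209 / 4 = 52.25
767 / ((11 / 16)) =12272 / 11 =1115.64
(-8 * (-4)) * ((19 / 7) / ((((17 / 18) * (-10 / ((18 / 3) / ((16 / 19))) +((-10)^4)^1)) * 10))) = 9747 / 10596950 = 0.00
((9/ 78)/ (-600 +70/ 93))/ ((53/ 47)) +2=153578767/ 76795940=2.00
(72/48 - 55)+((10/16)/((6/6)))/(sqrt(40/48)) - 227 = -279.82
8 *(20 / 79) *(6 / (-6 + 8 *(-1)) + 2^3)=8480 / 553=15.33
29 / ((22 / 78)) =1131 / 11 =102.82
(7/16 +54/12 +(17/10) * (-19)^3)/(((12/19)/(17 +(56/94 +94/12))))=-127042518821/270720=-469276.44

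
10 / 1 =10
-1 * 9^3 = -729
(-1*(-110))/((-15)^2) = 22/45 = 0.49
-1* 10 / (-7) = 1.43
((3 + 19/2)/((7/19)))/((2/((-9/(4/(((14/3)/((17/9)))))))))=-12825/136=-94.30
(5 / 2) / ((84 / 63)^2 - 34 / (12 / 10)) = -45 / 478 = -0.09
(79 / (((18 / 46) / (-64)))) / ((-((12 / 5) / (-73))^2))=968279300 / 81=11954065.43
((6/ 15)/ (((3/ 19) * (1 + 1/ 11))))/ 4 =209/ 360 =0.58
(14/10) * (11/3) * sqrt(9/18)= 77 * sqrt(2)/30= 3.63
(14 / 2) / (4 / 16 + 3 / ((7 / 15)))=1.05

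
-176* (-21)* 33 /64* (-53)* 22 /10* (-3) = 666631.35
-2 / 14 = -1 / 7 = -0.14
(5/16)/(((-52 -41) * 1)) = -0.00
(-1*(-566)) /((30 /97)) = 27451 /15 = 1830.07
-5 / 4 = -1.25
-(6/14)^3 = -27/343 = -0.08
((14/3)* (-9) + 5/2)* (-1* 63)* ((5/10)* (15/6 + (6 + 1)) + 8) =253827/8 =31728.38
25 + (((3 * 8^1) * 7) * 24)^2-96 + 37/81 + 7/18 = 2633626523/162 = 16256953.85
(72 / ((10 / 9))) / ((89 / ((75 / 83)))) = 4860 / 7387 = 0.66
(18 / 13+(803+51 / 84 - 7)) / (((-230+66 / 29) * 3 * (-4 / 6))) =8423601 / 4807712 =1.75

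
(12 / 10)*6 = 36 / 5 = 7.20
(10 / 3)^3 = 1000 / 27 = 37.04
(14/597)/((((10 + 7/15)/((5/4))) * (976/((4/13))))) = 0.00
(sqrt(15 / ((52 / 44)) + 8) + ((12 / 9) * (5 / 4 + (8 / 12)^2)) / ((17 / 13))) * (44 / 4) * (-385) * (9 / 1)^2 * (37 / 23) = -12692295 * sqrt(3497) / 299-372777405 / 391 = -3463643.80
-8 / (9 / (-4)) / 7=32 / 63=0.51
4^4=256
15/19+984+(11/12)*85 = 242297/228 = 1062.71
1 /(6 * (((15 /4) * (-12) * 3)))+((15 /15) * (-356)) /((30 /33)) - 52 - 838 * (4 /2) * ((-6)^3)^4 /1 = -2955112628419477 /810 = -3648287195579.60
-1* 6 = -6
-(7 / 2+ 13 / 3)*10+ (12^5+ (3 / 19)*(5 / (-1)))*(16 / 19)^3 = 58064494949 / 390963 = 148516.60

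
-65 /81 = -0.80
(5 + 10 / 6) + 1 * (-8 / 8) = 17 / 3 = 5.67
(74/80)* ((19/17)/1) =703/680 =1.03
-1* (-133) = 133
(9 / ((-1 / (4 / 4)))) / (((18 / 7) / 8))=-28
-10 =-10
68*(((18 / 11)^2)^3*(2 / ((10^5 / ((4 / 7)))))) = 0.01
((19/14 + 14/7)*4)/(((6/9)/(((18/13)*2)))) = 5076/91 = 55.78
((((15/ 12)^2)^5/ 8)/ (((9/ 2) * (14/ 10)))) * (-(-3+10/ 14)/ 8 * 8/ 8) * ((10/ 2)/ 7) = 244140625/ 6473908224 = 0.04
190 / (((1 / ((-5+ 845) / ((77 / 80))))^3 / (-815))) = -137001369600000000 / 1331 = -102931156724267.47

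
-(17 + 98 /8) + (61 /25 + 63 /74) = -96047 /3700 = -25.96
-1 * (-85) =85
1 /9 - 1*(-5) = 46 /9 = 5.11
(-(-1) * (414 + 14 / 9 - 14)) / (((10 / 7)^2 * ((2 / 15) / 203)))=17974229 / 60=299570.48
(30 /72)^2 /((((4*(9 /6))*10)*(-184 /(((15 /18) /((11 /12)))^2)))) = -125 /9618048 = -0.00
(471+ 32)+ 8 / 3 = 1517 / 3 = 505.67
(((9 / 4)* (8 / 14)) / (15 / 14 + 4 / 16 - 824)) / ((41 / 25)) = -180 / 188887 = -0.00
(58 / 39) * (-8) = -464 / 39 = -11.90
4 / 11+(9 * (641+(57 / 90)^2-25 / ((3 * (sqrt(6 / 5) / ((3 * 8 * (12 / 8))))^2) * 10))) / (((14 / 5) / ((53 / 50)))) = -135630837 / 154000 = -880.72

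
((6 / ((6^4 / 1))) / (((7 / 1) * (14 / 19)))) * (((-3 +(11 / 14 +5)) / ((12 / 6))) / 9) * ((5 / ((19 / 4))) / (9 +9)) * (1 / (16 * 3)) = 0.00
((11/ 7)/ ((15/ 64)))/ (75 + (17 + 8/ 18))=33/ 455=0.07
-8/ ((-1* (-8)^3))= -1/ 64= -0.02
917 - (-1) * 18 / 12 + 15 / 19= 34933 / 38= 919.29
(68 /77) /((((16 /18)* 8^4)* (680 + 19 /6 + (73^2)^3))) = 459 /286377627079233536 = 0.00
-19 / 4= -4.75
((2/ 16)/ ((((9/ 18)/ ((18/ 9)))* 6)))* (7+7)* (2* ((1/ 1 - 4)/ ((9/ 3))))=-7/ 3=-2.33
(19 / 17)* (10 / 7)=190 / 119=1.60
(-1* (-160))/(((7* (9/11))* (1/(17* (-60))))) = -598400/21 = -28495.24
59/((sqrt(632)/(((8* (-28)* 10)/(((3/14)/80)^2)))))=-41445376000* sqrt(158)/711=-732714906.05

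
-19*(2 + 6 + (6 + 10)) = -456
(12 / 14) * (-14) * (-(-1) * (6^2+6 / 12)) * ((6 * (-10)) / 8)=3285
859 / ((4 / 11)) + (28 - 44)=9385 / 4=2346.25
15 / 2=7.50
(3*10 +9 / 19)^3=194104539 / 6859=28299.25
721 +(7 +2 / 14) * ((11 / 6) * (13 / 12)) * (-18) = 6519 / 14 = 465.64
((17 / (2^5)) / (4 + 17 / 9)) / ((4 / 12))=459 / 1696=0.27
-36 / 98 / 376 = -9 / 9212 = -0.00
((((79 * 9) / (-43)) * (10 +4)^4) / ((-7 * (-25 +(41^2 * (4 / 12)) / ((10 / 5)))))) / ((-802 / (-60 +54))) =70235424 / 26399033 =2.66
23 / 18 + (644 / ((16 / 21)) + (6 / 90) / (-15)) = 846.52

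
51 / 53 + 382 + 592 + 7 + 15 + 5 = 53104 / 53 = 1001.96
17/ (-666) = -17/ 666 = -0.03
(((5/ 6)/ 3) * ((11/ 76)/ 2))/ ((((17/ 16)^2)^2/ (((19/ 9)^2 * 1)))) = 4280320/ 60886809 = 0.07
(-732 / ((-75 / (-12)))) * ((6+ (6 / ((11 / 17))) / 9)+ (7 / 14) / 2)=-234484 / 275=-852.67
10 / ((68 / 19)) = 95 / 34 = 2.79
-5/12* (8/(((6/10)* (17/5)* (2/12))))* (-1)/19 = 500/969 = 0.52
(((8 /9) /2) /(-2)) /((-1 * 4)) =1 /18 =0.06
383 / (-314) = -383 / 314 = -1.22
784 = 784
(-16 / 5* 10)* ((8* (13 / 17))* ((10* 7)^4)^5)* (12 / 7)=-45522627812306183884800000000000000000000 / 17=-2677801636018010816752941000000000000000.00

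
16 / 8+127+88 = 217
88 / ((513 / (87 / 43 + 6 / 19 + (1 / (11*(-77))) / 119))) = 1540916848 / 3840405723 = 0.40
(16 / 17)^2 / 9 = 256 / 2601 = 0.10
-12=-12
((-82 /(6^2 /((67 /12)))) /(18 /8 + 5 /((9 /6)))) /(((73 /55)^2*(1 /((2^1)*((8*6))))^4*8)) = -73152921600 /5329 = -13727326.25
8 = 8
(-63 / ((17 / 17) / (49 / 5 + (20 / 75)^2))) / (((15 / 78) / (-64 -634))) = 282146956 / 125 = 2257175.65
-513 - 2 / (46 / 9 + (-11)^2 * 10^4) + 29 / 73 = -203752761317 / 397486679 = -512.60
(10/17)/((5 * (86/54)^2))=1458/31433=0.05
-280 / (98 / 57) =-1140 / 7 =-162.86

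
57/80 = 0.71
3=3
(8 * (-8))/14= -32/7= -4.57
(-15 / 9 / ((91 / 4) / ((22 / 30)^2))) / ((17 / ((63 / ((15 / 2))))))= -968 / 49725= -0.02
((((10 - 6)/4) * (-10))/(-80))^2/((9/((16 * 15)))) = 5/12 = 0.42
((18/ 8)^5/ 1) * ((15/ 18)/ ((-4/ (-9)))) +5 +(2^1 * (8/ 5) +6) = 5010307/ 40960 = 122.32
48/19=2.53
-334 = -334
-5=-5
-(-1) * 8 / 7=8 / 7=1.14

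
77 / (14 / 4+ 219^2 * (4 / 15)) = 770 / 127931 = 0.01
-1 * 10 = -10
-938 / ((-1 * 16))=469 / 8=58.62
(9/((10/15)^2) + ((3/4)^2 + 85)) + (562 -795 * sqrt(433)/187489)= 10685/16 -795 * sqrt(433)/187489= 667.72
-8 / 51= -0.16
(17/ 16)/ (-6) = -17/ 96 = -0.18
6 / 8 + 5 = 23 / 4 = 5.75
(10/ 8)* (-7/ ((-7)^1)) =5/ 4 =1.25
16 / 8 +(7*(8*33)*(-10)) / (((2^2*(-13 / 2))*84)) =136 / 13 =10.46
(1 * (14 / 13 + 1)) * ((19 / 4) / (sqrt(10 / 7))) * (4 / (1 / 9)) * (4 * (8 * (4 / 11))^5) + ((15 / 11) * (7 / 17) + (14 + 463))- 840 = -67776 / 187 + 309841625088 * sqrt(70) / 10468315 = 247272.55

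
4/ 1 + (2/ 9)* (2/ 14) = 254/ 63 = 4.03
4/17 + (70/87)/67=24506/99093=0.25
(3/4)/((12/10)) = 5/8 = 0.62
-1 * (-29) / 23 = 29 / 23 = 1.26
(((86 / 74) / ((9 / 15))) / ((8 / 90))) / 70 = 0.31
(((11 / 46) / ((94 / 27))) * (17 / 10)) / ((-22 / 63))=-28917 / 86480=-0.33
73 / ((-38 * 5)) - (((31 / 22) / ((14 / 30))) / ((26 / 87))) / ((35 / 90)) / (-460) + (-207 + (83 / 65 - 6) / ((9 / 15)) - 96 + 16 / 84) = -2930240179 / 9421720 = -311.01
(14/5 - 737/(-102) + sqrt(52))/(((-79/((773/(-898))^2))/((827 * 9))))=-7579866292737/10830005720 - 4447408347 * sqrt(13)/31852958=-1203.31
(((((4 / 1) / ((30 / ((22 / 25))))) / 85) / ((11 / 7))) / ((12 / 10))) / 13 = 0.00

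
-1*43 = -43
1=1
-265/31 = -8.55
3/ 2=1.50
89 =89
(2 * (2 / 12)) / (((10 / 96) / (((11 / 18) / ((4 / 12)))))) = 88 / 15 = 5.87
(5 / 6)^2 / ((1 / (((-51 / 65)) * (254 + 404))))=-27965 / 78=-358.53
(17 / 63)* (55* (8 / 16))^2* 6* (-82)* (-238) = 71686450 / 3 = 23895483.33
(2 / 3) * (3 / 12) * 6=1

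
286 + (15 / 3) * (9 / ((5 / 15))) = 421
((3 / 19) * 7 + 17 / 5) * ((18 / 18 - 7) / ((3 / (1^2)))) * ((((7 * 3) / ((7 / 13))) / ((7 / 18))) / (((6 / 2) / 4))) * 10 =-1602432 / 133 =-12048.36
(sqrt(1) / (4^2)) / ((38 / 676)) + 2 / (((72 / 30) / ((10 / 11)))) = 9377 / 5016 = 1.87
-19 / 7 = -2.71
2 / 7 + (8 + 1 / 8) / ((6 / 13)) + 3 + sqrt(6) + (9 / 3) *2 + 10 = sqrt(6) + 12395 / 336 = 39.34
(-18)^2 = 324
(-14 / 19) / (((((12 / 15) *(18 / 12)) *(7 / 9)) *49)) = -15 / 931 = -0.02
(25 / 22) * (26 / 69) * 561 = 5525 / 23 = 240.22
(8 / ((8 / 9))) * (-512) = -4608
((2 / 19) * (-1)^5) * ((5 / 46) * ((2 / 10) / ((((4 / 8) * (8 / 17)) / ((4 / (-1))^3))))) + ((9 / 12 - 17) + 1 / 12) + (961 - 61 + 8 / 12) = 773597 / 874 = 885.12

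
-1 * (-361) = 361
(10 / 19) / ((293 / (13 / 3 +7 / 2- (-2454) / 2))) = 37045 / 16701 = 2.22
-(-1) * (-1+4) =3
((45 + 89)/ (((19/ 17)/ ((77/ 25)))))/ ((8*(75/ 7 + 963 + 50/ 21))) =1841763/ 38946200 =0.05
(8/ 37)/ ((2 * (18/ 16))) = 32/ 333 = 0.10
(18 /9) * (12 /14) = 12 /7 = 1.71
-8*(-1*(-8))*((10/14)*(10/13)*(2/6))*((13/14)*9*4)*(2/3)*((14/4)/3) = -304.76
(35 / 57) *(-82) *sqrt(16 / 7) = -1640 *sqrt(7) / 57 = -76.12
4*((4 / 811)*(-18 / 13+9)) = 0.15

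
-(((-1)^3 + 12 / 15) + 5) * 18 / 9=-48 / 5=-9.60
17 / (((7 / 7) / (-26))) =-442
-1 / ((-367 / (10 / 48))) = 5 / 8808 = 0.00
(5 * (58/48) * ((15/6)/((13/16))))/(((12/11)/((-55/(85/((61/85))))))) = -1070245/135252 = -7.91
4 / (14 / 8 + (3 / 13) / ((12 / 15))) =104 / 53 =1.96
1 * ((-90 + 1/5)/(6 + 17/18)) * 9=-116.38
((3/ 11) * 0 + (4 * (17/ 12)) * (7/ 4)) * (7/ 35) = 119/ 60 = 1.98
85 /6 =14.17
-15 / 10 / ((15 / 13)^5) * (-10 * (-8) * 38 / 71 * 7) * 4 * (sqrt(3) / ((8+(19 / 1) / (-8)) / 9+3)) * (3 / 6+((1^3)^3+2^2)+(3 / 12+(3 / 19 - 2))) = -3659463808 * sqrt(3) / 3860625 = -1641.80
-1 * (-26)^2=-676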